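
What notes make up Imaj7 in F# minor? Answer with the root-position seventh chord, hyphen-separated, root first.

F#-A#-C#-E#

The root, F#, is scale degree 1 — the same note in F# minor and F# major; only the chord quality changes. In F# major the chord on F# is F#–A#–C#–E#.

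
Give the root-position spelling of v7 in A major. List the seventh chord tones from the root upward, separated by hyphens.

E-G-B-D

v7 is built on scale degree 5, which is E in both A major and its parallel. In A minor the chord on E is E–G–B–D.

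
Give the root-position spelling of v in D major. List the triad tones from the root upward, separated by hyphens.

v is built on scale degree 5, which is A in both D major and its parallel. Stacking thirds in D minor on A gives A–C–E.

A-C-E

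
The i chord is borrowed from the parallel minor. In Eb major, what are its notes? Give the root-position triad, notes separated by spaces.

i is built on scale degree 1, which is Eb in both Eb major and its parallel. Building the minor chord from the parallel minor on Eb: Eb–Gb–Bb.

Eb Gb Bb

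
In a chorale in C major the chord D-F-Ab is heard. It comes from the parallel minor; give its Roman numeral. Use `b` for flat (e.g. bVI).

ii°

The root D is the diatonic 2nd degree of C major; the borrowing shows in the chord quality. D–F–Ab is a diminished chord — the form found in C minor, not the diatonic ii (Dm). Borrowed into C major it is written ii°.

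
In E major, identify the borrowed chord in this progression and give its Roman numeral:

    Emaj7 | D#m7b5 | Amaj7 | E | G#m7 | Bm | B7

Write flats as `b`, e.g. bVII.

v

The diatonic triads in E major are E, F#m, G#m, A, B, C#m, D#dim. Emaj7, D#m7b5, Amaj7, E, G#m7 and B7 are all diatonic. Bm (B–D–F#) is not: scale degree 5 in E major carries B (V). In E minor the chord on that degree is Bm, so here it functions as v, borrowed from the parallel minor.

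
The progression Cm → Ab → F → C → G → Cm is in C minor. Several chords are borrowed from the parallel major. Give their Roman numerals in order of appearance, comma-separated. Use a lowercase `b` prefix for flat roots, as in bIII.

The diatonic triads in C minor (with V from harmonic minor) are Cm, Ddim, Eb, Fm, G, Ab, Bb. Of the given chords, Cm, Ab and G are diatonic. But F (F–A–C) is foreign: the diatonic iv on degree 4 is Fm, whereas F comes from C major. It is labeled IV. C (C–E–G) doesn't fit — on degree 1 C minor would have Cm (i). C is the degree-1 chord of C major, so it is the borrowed I.

IV, I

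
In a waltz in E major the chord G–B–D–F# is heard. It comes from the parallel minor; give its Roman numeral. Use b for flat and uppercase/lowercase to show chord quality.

The root G is the lowered 3rd scale degree — diatonically E major has G# there. G–B–D–F# is a major-seventh chord — the form found in E minor, not the diatonic iii (G#m). Borrowed into E major it is written bIIImaj7.

bIIImaj7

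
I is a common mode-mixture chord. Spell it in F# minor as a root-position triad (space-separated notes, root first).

I is built on scale degree 1, which is F# in both F# minor and its parallel. In F# major the chord on F# is F#–A#–C#.

F# A# C#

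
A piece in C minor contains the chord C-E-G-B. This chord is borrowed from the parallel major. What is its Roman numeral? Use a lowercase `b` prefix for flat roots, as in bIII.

Imaj7

The root C is the diatonic 1st degree of C minor; the borrowing shows in the chord quality. Diatonically C minor has Cm (i) on that degree; C–E–G–B is instead the major-seventh chord native to C major, so it takes the label Imaj7.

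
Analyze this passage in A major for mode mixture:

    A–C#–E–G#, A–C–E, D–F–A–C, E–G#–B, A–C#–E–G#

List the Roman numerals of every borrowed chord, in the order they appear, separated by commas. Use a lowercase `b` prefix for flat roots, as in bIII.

In A major the diatonic chords are A, Bm, C#m, D, E, F#m, G#dim. A–C#–E–G# = Amaj7 and E–G#–B = E are both diatonic. A–C–E doesn't fit — on degree 1 A major would have A (I). Am is the degree-1 chord of A minor, so it is the borrowed i. But D–F–A–C is foreign: the diatonic IV on degree 4 is D, whereas Dm7 comes from A minor. It is labeled iv7.

i, iv7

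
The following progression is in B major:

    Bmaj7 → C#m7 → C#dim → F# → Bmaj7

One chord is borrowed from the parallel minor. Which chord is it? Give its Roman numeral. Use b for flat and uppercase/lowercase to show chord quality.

In B major the diatonic chords are B, C#m, D#m, E, F#, G#m, A#dim. Of the given chords, Bmaj7, C#m7 and F# are diatonic. But C#dim (C#–E–G) is foreign: the diatonic ii on degree 2 is C#m, whereas C#dim comes from B minor. It is labeled ii°.

ii°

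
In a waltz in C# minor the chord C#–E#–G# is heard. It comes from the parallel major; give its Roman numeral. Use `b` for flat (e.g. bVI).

C# is scale degree 1 in C# minor. The diatonic chord on degree 1 would be C#m (i), but C#–E#–G# is the major chord from C# major. As a borrowed chord it is labeled I.

I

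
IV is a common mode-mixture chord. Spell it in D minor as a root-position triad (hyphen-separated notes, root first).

G-B-D

The root, G, is scale degree 4 — the same note in D minor and D major; only the chord quality changes. Building the major chord from the parallel major on G: G–B–D.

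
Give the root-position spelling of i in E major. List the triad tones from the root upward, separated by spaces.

E G B

i is built on scale degree 1, which is E in both E major and its parallel. In E minor the chord on E is E–G–B.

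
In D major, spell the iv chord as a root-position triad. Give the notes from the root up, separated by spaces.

iv is built on scale degree 4, which is G in both D major and its parallel. Building the minor chord from the parallel minor on G: G–Bb–D.

G Bb D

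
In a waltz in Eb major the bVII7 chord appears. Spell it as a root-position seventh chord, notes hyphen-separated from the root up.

Db-F-Ab-Cb

The root of bVII7 is the lowered 7th degree: D becomes Db. Stacking thirds in Eb minor on Db gives Db–F–Ab–Cb.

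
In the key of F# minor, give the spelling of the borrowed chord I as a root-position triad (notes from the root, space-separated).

F# A# C#

I is built on scale degree 1, which is F# in both F# minor and its parallel. Building the major chord from the parallel major on F#: F#–A#–C#.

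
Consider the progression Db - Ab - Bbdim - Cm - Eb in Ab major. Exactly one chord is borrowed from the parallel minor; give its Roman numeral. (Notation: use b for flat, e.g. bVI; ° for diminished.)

In Ab major the diatonic chords are Ab, Bbm, Cm, Db, Eb, Fm, Gdim. Of the given chords, Db, Ab, Cm and Eb are diatonic. But Bbdim (Bb–Db–Fb) is foreign: the diatonic ii on degree 2 is Bbm, whereas Bbdim comes from Ab minor. It is labeled ii°.

ii°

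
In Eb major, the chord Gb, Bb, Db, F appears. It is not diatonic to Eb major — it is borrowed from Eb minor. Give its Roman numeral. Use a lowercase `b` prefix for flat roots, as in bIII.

In Eb major scale degree 3 is G; Gb is its lowered form, from Eb minor. Diatonically Eb major has Gm (iii) on that degree; Gb–Bb–Db–F is instead the major-seventh chord native to Eb minor, so it takes the label bIIImaj7.

bIIImaj7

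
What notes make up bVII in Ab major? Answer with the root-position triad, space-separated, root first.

Gb Bb Db

The root of bVII is the lowered 7th degree: G becomes Gb. Building the major chord from the parallel minor on Gb: Gb–Bb–Db.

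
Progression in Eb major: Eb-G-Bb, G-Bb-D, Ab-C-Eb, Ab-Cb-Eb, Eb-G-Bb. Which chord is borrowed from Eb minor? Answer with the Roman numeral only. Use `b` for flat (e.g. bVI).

Eb major has the diatonic set Eb, Fm, Gm, Ab, Bb, Cm, Ddim. Eb–G–Bb = Eb, G–Bb–D = Gm and Ab–C–Eb = Ab all belong to that set. But Ab–Cb–Eb is foreign: the diatonic IV on degree 4 is Ab, whereas Abm comes from Eb minor. It is labeled iv.

iv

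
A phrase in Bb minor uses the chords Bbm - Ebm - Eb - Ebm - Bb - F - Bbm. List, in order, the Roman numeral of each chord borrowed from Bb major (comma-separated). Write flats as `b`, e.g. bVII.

IV, I

The diatonic triads in Bb minor (with V from harmonic minor) are Bbm, Cdim, Db, Ebm, F, Gb, Ab. Of the given chords, Bbm, Ebm and F are diatonic. Eb (Eb–G–Bb) doesn't fit — on degree 4 Bb minor would have Ebm (iv). Eb is the degree-4 chord of Bb major, so it is the borrowed IV. Bb (Bb–D–F) is not: scale degree 1 in Bb minor carries Bbm (i). In Bb major the chord on that degree is Bb, so here it functions as I, borrowed from the parallel major.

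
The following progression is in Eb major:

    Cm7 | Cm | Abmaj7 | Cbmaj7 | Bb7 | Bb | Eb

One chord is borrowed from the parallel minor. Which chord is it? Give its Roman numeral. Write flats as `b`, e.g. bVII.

bVImaj7

The diatonic triads in Eb major are Eb, Fm, Gm, Ab, Bb, Cm, Ddim. Cm7, Cm, Abmaj7, Bb7, Bb and Eb are all diatonic. Cbmaj7 (Cb–Eb–Gb–Bb) is not: scale degree 6 in Eb major carries Cm (vi). In Eb minor the chord on that degree is Cbmaj7, so here it functions as bVImaj7, borrowed from the parallel minor.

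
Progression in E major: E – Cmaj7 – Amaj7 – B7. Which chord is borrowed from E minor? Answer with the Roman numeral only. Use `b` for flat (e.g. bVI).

bVImaj7

E major has the diatonic set E, F#m, G#m, A, B, C#m, D#dim. Of the given chords, E, Amaj7 and B7 are diatonic. Cmaj7 (C–E–G–B) doesn't fit — on degree 6 E major would have C#m (vi). Cmaj7 is the degree-6 chord of E minor, so it is the borrowed bVImaj7.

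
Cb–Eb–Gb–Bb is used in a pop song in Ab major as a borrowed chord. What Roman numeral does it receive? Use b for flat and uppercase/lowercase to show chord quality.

The root Cb is the lowered 3rd scale degree — diatonically Ab major has C there. The diatonic chord on degree 3 would be Cm (iii), but Cb–Eb–Gb–Bb is the major-seventh chord from Ab minor. As a borrowed chord it is labeled bIIImaj7.

bIIImaj7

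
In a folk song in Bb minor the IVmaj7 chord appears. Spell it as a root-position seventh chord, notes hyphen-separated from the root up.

The root, Eb, is scale degree 4 — the same note in Bb minor and Bb major; only the chord quality changes. In Bb major the chord on Eb is Eb–G–Bb–D.

Eb-G-Bb-D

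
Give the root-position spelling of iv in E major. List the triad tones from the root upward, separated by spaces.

A C E

The root, A, is scale degree 4 — the same note in E major and E minor; only the chord quality changes. In E minor the chord on A is A–C–E.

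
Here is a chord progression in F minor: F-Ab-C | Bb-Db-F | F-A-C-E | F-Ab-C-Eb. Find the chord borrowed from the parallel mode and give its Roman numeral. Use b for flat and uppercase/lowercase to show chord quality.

Imaj7

In F minor (with V from harmonic minor) the diatonic chords are Fm, Gdim, Ab, Bbm, C, Db, Eb. F–Ab–C = Fm, Bb–Db–F = Bbm and F–Ab–C–Eb = Fm7 all belong to that set. But F–A–C–E is foreign: the diatonic i on degree 1 is Fm, whereas Fmaj7 comes from F major. It is labeled Imaj7.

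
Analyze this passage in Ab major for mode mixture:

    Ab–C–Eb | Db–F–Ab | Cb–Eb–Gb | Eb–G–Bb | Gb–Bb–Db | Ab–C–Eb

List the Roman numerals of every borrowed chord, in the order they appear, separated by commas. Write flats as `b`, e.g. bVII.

bIII, bVII

In Ab major the diatonic chords are Ab, Bbm, Cm, Db, Eb, Fm, Gdim. Ab–C–Eb = Ab, Db–F–Ab = Db and Eb–G–Bb = Eb are all diatonic. Cb–Eb–Gb doesn't fit — on degree 3 Ab major would have Cm (iii). Cb is the degree-3 chord of Ab minor, so it is the borrowed bIII. Gb–Bb–Db is not: scale degree 7 in Ab major carries Gdim (vii°). In Ab minor the chord on that degree is Gb, so here it functions as bVII, borrowed from the parallel minor.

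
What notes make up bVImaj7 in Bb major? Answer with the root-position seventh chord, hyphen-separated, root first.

bVImaj7 is built on the lowered scale degree 6. In Bb major degree 6 is G; lowered it becomes Gb. Stacking thirds in Bb minor on Gb gives Gb–Bb–Db–F.

Gb-Bb-Db-F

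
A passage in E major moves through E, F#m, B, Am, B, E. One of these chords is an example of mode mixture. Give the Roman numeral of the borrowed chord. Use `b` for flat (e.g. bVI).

iv

The diatonic triads in E major are E, F#m, G#m, A, B, C#m, D#dim. E, F#m and B are all diatonic. Am (A–C–E) doesn't fit — on degree 4 E major would have A (IV). Am is the degree-4 chord of E minor, so it is the borrowed iv.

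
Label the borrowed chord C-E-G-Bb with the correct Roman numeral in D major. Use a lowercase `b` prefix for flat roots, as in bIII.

bVII7

In D major scale degree 7 is C#; C is its lowered form, from D minor. The diatonic chord on degree 7 would be C#dim (vii°), but C–E–G–Bb is the dominant-seventh chord from D minor. As a borrowed chord it is labeled bVII7.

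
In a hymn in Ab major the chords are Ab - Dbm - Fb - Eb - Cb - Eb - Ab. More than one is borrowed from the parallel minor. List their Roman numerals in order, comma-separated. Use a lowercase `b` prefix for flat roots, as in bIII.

iv, bVI, bIII

In Ab major the diatonic chords are Ab, Bbm, Cm, Db, Eb, Fm, Gdim. Ab and Eb are both diatonic. Dbm (Db–Fb–Ab) is not: scale degree 4 in Ab major carries Db (IV). In Ab minor the chord on that degree is Dbm, so here it functions as iv, borrowed from the parallel minor. Fb (Fb–Ab–Cb) doesn't fit — on degree 6 Ab major would have Fm (vi). Fb is the degree-6 chord of Ab minor, so it is the borrowed bVI. Cb (Cb–Eb–Gb) doesn't fit — on degree 3 Ab major would have Cm (iii). Cb is the degree-3 chord of Ab minor, so it is the borrowed bIII.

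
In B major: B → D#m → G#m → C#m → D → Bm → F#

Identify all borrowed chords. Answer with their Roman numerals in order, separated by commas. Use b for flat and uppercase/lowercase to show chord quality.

bIII, i

B major has the diatonic set B, C#m, D#m, E, F#, G#m, A#dim. B, D#m, G#m, C#m and F# all belong to that set. But D (D–F#–A) is foreign: the diatonic iii on degree 3 is D#m, whereas D comes from B minor. It is labeled bIII. Bm (B–D–F#) doesn't fit — on degree 1 B major would have B (I). Bm is the degree-1 chord of B minor, so it is the borrowed i.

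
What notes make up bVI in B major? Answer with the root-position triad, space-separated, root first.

The root of bVI is the lowered 6th degree: G# becomes G. Stacking thirds in B minor on G gives G–B–D.

G B D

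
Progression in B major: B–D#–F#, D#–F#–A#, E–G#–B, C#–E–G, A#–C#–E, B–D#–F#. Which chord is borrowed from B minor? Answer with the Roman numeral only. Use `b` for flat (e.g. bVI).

ii°

B major has the diatonic set B, C#m, D#m, E, F#, G#m, A#dim. B–D#–F# = B, D#–F#–A# = D#m, E–G#–B = E and A#–C#–E = A#dim are all diatonic. C#–E–G is not: scale degree 2 in B major carries C#m (ii). In B minor the chord on that degree is C#dim, so here it functions as ii°, borrowed from the parallel minor.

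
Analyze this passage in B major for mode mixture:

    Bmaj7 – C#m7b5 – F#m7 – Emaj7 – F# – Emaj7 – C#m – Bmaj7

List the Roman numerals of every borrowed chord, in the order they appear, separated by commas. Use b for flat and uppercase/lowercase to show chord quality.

iiø7, v7

In B major the diatonic chords are B, C#m, D#m, E, F#, G#m, A#dim. Bmaj7, Emaj7, F# and C#m all belong to that set. C#m7b5 (C#–E–G–B) is not: scale degree 2 in B major carries C#m (ii). In B minor the chord on that degree is C#m7b5, so here it functions as iiø7, borrowed from the parallel minor. F#m7 (F#–A–C#–E) doesn't fit — on degree 5 B major would have F# (V). F#m7 is the degree-5 chord of B minor, so it is the borrowed v7.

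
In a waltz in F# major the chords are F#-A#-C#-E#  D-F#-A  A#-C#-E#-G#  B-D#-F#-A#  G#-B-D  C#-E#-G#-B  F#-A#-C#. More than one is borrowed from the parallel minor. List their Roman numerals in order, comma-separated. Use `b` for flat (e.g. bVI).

The diatonic triads in F# major are F#, G#m, A#m, B, C#, D#m, E#dim. Of the given chords, F#–A#–C#–E# = F#maj7, A#–C#–E#–G# = A#m7, B–D#–F#–A# = Bmaj7, C#–E#–G#–B = C#7 and F#–A#–C# = F# are diatonic. But D–F#–A is foreign: the diatonic vi on degree 6 is D#m, whereas D comes from F# minor. It is labeled bVI. G#–B–D is not: scale degree 2 in F# major carries G#m (ii). In F# minor the chord on that degree is G#dim, so here it functions as ii°, borrowed from the parallel minor.

bVI, ii°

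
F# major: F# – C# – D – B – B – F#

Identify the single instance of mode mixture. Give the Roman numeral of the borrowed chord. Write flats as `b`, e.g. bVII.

bVI

F# major has the diatonic set F#, G#m, A#m, B, C#, D#m, E#dim. F#, C# and B are all diatonic. D (D–F#–A) is not: scale degree 6 in F# major carries D#m (vi). In F# minor the chord on that degree is D, so here it functions as bVI, borrowed from the parallel minor.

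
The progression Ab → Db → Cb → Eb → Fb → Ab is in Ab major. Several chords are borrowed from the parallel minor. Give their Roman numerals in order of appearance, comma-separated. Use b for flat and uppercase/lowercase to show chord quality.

In Ab major the diatonic chords are Ab, Bbm, Cm, Db, Eb, Fm, Gdim. Ab, Db and Eb all belong to that set. But Cb (Cb–Eb–Gb) is foreign: the diatonic iii on degree 3 is Cm, whereas Cb comes from Ab minor. It is labeled bIII. Fb (Fb–Ab–Cb) doesn't fit — on degree 6 Ab major would have Fm (vi). Fb is the degree-6 chord of Ab minor, so it is the borrowed bVI.

bIII, bVI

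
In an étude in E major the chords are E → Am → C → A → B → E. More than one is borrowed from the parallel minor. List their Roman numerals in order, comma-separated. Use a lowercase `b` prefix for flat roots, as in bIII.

iv, bVI

In E major the diatonic chords are E, F#m, G#m, A, B, C#m, D#dim. Of the given chords, E, A and B are diatonic. Am (A–C–E) doesn't fit — on degree 4 E major would have A (IV). Am is the degree-4 chord of E minor, so it is the borrowed iv. C (C–E–G) is not: scale degree 6 in E major carries C#m (vi). In E minor the chord on that degree is C, so here it functions as bVI, borrowed from the parallel minor.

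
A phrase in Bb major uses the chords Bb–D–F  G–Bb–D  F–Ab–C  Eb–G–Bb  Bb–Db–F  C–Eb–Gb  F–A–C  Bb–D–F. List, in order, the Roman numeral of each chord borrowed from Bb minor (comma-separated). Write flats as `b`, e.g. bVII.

v, i, ii°

The diatonic triads in Bb major are Bb, Cm, Dm, Eb, F, Gm, Adim. Bb–D–F = Bb, G–Bb–D = Gm, Eb–G–Bb = Eb and F–A–C = F are all diatonic. But F–Ab–C is foreign: the diatonic V on degree 5 is F, whereas Fm comes from Bb minor. It is labeled v. Bb–Db–F doesn't fit — on degree 1 Bb major would have Bb (I). Bbm is the degree-1 chord of Bb minor, so it is the borrowed i. C–Eb–Gb is not: scale degree 2 in Bb major carries Cm (ii). In Bb minor the chord on that degree is Cdim, so here it functions as ii°, borrowed from the parallel minor.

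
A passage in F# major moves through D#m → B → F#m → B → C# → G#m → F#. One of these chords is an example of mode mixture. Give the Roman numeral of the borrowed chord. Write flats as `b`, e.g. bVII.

In F# major the diatonic chords are F#, G#m, A#m, B, C#, D#m, E#dim. D#m, B, C#, G#m and F# are all diatonic. But F#m (F#–A–C#) is foreign: the diatonic I on degree 1 is F#, whereas F#m comes from F# minor. It is labeled i.

i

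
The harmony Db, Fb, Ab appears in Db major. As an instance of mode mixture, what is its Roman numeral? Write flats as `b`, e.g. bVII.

i

The root Db is the diatonic 1st degree of Db major; the borrowing shows in the chord quality. Db–Fb–Ab is a minor chord — the form found in Db minor, not the diatonic I (Db). Borrowed into Db major it is written i.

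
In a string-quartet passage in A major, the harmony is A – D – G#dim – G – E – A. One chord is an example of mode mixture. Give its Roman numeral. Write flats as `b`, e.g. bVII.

The diatonic triads in A major are A, Bm, C#m, D, E, F#m, G#dim. A, D, G#dim and E all belong to that set. But G (G–B–D) is foreign: the diatonic vii° on degree 7 is G#dim, whereas G comes from A minor. It is labeled bVII.

bVII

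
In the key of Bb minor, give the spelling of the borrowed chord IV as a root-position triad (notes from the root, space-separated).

Eb G Bb

IV is built on scale degree 4, which is Eb in both Bb minor and its parallel. Stacking thirds in Bb major on Eb gives Eb–G–Bb.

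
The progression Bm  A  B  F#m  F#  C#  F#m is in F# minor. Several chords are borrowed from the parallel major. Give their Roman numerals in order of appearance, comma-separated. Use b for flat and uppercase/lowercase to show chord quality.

IV, I

The diatonic triads in F# minor (with V from harmonic minor) are F#m, G#dim, A, Bm, C#, D, E. Bm, A, F#m and C# all belong to that set. But B (B–D#–F#) is foreign: the diatonic iv on degree 4 is Bm, whereas B comes from F# major. It is labeled IV. But F# (F#–A#–C#) is foreign: the diatonic i on degree 1 is F#m, whereas F# comes from F# major. It is labeled I.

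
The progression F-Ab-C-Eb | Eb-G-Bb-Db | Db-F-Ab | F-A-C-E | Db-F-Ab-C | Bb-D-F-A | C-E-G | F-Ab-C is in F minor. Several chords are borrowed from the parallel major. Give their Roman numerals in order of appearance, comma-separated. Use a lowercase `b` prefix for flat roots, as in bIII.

F minor has the diatonic set Fm, Gdim, Ab, Bbm, C, Db, Eb (with V from harmonic minor). Of the given chords, F–Ab–C–Eb = Fm7, Eb–G–Bb–Db = Eb7, Db–F–Ab = Db, Db–F–Ab–C = Dbmaj7, C–E–G = C and F–Ab–C = Fm are diatonic. F–A–C–E doesn't fit — on degree 1 F minor would have Fm (i). Fmaj7 is the degree-1 chord of F major, so it is the borrowed Imaj7. But Bb–D–F–A is foreign: the diatonic iv on degree 4 is Bbm, whereas Bbmaj7 comes from F major. It is labeled IVmaj7.

Imaj7, IVmaj7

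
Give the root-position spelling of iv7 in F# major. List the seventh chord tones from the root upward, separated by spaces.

B D F# A

iv7 is built on scale degree 4, which is B in both F# major and its parallel. Building the minor-seventh chord from the parallel minor on B: B–D–F#–A.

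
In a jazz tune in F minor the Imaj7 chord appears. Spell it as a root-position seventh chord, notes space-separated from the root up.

F A C E

Imaj7 is built on scale degree 1, which is F in both F minor and its parallel. In F major the chord on F is F–A–C–E.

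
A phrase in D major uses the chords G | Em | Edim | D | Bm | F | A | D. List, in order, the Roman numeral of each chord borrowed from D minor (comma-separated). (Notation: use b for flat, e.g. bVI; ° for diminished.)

ii°, bIII

D major has the diatonic set D, Em, F#m, G, A, Bm, C#dim. G, Em, D, Bm and A are all diatonic. But Edim (E–G–Bb) is foreign: the diatonic ii on degree 2 is Em, whereas Edim comes from D minor. It is labeled ii°. But F (F–A–C) is foreign: the diatonic iii on degree 3 is F#m, whereas F comes from D minor. It is labeled bIII.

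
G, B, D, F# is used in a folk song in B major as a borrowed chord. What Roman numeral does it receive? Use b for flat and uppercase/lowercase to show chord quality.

The root G is the lowered 6th scale degree — diatonically B major has G# there. Diatonically B major has G#m (vi) on that degree; G–B–D–F# is instead the major-seventh chord native to B minor, so it takes the label bVImaj7.

bVImaj7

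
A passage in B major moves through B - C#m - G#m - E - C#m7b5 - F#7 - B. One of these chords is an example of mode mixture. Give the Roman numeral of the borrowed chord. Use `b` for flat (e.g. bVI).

iiø7

The diatonic triads in B major are B, C#m, D#m, E, F#, G#m, A#dim. Of the given chords, B, C#m, G#m, E and F#7 are diatonic. C#m7b5 (C#–E–G–B) doesn't fit — on degree 2 B major would have C#m (ii). C#m7b5 is the degree-2 chord of B minor, so it is the borrowed iiø7.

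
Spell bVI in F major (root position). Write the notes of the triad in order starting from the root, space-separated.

The root of bVI is the lowered 6th degree: D becomes Db. Stacking thirds in F minor on Db gives Db–F–Ab.

Db F Ab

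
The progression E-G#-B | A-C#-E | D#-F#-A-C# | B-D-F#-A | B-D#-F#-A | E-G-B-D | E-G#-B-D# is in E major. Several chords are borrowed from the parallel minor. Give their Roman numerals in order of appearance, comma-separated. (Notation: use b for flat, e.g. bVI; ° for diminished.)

v7, i7

In E major the diatonic chords are E, F#m, G#m, A, B, C#m, D#dim. E–G#–B = E, A–C#–E = A, D#–F#–A–C# = D#m7b5, B–D#–F#–A = B7 and E–G#–B–D# = Emaj7 are all diatonic. B–D–F#–A is not: scale degree 5 in E major carries B (V). In E minor the chord on that degree is Bm7, so here it functions as v7, borrowed from the parallel minor. E–G–B–D is not: scale degree 1 in E major carries E (I). In E minor the chord on that degree is Em7, so here it functions as i7, borrowed from the parallel minor.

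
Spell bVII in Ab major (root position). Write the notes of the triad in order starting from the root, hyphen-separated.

bVII is built on the lowered scale degree 7. In Ab major degree 7 is G; lowered it becomes Gb. Building the major chord from the parallel minor on Gb: Gb–Bb–Db.

Gb-Bb-Db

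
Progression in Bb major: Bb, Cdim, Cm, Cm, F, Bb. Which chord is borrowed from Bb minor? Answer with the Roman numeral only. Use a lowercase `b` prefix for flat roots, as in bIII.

ii°

Bb major has the diatonic set Bb, Cm, Dm, Eb, F, Gm, Adim. Bb, Cm and F are all diatonic. But Cdim (C–Eb–Gb) is foreign: the diatonic ii on degree 2 is Cm, whereas Cdim comes from Bb minor. It is labeled ii°.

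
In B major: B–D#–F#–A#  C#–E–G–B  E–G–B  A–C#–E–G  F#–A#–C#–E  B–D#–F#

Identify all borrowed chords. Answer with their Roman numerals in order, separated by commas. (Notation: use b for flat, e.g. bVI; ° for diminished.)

B major has the diatonic set B, C#m, D#m, E, F#, G#m, A#dim. B–D#–F#–A# = Bmaj7, F#–A#–C#–E = F#7 and B–D#–F# = B are all diatonic. C#–E–G–B doesn't fit — on degree 2 B major would have C#m (ii). C#m7b5 is the degree-2 chord of B minor, so it is the borrowed iiø7. But E–G–B is foreign: the diatonic IV on degree 4 is E, whereas Em comes from B minor. It is labeled iv. A–C#–E–G doesn't fit — on degree 7 B major would have A#dim (vii°). A7 is the degree-7 chord of B minor, so it is the borrowed bVII7.

iiø7, iv, bVII7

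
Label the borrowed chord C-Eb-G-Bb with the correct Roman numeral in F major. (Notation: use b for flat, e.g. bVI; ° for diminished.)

v7

The root C is the diatonic 5th degree of F major; the borrowing shows in the chord quality. Diatonically F major has C (V) on that degree; C–Eb–G–Bb is instead the minor-seventh chord native to F minor, so it takes the label v7.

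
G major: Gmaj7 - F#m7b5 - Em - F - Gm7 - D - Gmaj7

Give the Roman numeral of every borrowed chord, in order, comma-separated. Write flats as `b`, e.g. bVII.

bVII, i7

G major has the diatonic set G, Am, Bm, C, D, Em, F#dim. Gmaj7, F#m7b5, Em and D are all diatonic. But F (F–A–C) is foreign: the diatonic vii° on degree 7 is F#dim, whereas F comes from G minor. It is labeled bVII. Gm7 (G–Bb–D–F) is not: scale degree 1 in G major carries G (I). In G minor the chord on that degree is Gm7, so here it functions as i7, borrowed from the parallel minor.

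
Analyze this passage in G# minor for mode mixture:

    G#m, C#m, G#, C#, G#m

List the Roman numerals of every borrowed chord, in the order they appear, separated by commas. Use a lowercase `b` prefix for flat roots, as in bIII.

I, IV

The diatonic triads in G# minor (with V from harmonic minor) are G#m, A#dim, B, C#m, D#, E, F#. Of the given chords, G#m and C#m are diatonic. G# (G#–B#–D#) is not: scale degree 1 in G# minor carries G#m (i). In G# major the chord on that degree is G#, so here it functions as I, borrowed from the parallel major. C# (C#–E#–G#) is not: scale degree 4 in G# minor carries C#m (iv). In G# major the chord on that degree is C#, so here it functions as IV, borrowed from the parallel major.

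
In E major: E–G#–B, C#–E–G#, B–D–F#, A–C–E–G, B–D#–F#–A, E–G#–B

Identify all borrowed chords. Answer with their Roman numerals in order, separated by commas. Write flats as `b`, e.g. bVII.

v, iv7

The diatonic triads in E major are E, F#m, G#m, A, B, C#m, D#dim. E–G#–B = E, C#–E–G# = C#m and B–D#–F#–A = B7 all belong to that set. B–D–F# doesn't fit — on degree 5 E major would have B (V). Bm is the degree-5 chord of E minor, so it is the borrowed v. A–C–E–G doesn't fit — on degree 4 E major would have A (IV). Am7 is the degree-4 chord of E minor, so it is the borrowed iv7.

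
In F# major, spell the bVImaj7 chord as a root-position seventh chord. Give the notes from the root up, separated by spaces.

The root of bVImaj7 is the lowered 6th degree: D# becomes D. Building the major-seventh chord from the parallel minor on D: D–F#–A–C#.

D F# A C#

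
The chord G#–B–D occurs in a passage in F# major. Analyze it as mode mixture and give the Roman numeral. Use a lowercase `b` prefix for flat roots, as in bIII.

The root G# is the diatonic 2nd degree of F# major; the borrowing shows in the chord quality. G#–B–D is a diminished chord — the form found in F# minor, not the diatonic ii (G#m). Borrowed into F# major it is written ii°.

ii°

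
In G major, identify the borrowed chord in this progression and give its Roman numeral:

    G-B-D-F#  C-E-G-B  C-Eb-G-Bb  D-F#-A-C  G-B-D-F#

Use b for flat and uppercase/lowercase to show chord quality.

The diatonic triads in G major are G, Am, Bm, C, D, Em, F#dim. G–B–D–F# = Gmaj7, C–E–G–B = Cmaj7 and D–F#–A–C = D7 are all diatonic. C–Eb–G–Bb is not: scale degree 4 in G major carries C (IV). In G minor the chord on that degree is Cm7, so here it functions as iv7, borrowed from the parallel minor.

iv7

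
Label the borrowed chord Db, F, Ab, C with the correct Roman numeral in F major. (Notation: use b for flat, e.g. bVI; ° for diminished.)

bVImaj7

The root Db is the lowered 6th scale degree — diatonically F major has D there. Diatonically F major has Dm (vi) on that degree; Db–F–Ab–C is instead the major-seventh chord native to F minor, so it takes the label bVImaj7.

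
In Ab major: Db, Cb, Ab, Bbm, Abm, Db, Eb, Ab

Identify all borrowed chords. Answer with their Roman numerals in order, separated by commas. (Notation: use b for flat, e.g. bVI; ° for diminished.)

Ab major has the diatonic set Ab, Bbm, Cm, Db, Eb, Fm, Gdim. Db, Ab, Bbm and Eb are all diatonic. But Cb (Cb–Eb–Gb) is foreign: the diatonic iii on degree 3 is Cm, whereas Cb comes from Ab minor. It is labeled bIII. Abm (Ab–Cb–Eb) is not: scale degree 1 in Ab major carries Ab (I). In Ab minor the chord on that degree is Abm, so here it functions as i, borrowed from the parallel minor.

bIII, i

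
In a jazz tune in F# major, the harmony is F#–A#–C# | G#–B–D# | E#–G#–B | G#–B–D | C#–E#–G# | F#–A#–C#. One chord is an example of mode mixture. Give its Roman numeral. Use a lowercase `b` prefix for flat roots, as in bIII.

In F# major the diatonic chords are F#, G#m, A#m, B, C#, D#m, E#dim. F#–A#–C# = F#, G#–B–D# = G#m, E#–G#–B = E#dim and C#–E#–G# = C# are all diatonic. G#–B–D is not: scale degree 2 in F# major carries G#m (ii). In F# minor the chord on that degree is G#dim, so here it functions as ii°, borrowed from the parallel minor.

ii°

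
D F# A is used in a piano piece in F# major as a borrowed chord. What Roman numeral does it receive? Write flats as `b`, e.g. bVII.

bVI

In F# major scale degree 6 is D#; D is its lowered form, from F# minor. Diatonically F# major has D#m (vi) on that degree; D–F#–A is instead the major chord native to F# minor, so it takes the label bVI.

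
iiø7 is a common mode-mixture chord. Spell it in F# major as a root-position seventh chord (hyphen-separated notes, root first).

iiø7 is built on scale degree 2, which is G# in both F# major and its parallel. Building the half-diminished-seventh chord from the parallel minor on G#: G#–B–D–F#.

G#-B-D-F#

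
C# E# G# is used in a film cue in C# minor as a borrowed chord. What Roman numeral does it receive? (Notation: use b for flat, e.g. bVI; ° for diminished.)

I

C# is scale degree 1 in C# minor. C#–E#–G# is a major chord — the form found in C# major, not the diatonic i (C#m). Borrowed into C# minor it is written I.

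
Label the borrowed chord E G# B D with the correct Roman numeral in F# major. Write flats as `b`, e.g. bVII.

bVII7

E is the lowered form of scale degree 7 in F# major (the diatonic degree 7 is E#). E–G#–B–D is a dominant-seventh chord — the form found in F# minor, not the diatonic vii° (E#dim). Borrowed into F# major it is written bVII7.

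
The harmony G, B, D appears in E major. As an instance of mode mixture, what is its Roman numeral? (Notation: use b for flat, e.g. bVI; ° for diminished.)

G is the lowered form of scale degree 3 in E major (the diatonic degree 3 is G#). Diatonically E major has G#m (iii) on that degree; G–B–D is instead the major chord native to E minor, so it takes the label bIII.

bIII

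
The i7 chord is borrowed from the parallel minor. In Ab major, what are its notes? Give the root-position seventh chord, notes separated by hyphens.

i7 is built on scale degree 1, which is Ab in both Ab major and its parallel. In Ab minor the chord on Ab is Ab–Cb–Eb–Gb.

Ab-Cb-Eb-Gb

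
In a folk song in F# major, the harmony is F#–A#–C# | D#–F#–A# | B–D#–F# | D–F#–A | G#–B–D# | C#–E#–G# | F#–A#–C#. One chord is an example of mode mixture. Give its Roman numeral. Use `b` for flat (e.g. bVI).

In F# major the diatonic chords are F#, G#m, A#m, B, C#, D#m, E#dim. F#–A#–C# = F#, D#–F#–A# = D#m, B–D#–F# = B, G#–B–D# = G#m and C#–E#–G# = C# all belong to that set. D–F#–A is not: scale degree 6 in F# major carries D#m (vi). In F# minor the chord on that degree is D, so here it functions as bVI, borrowed from the parallel minor.

bVI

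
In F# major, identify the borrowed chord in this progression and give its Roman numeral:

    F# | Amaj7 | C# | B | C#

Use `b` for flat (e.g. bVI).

In F# major the diatonic chords are F#, G#m, A#m, B, C#, D#m, E#dim. Of the given chords, F#, C# and B are diatonic. But Amaj7 (A–C#–E–G#) is foreign: the diatonic iii on degree 3 is A#m, whereas Amaj7 comes from F# minor. It is labeled bIIImaj7.

bIIImaj7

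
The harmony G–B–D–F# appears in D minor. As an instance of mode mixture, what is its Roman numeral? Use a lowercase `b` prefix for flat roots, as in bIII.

G is scale degree 4 in D minor. Diatonically D minor has Gm (iv) on that degree; G–B–D–F# is instead the major-seventh chord native to D major, so it takes the label IVmaj7.

IVmaj7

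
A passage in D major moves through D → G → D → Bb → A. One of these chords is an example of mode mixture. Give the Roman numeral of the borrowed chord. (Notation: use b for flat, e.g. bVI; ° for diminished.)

In D major the diatonic chords are D, Em, F#m, G, A, Bm, C#dim. D, G and A all belong to that set. Bb (Bb–D–F) is not: scale degree 6 in D major carries Bm (vi). In D minor the chord on that degree is Bb, so here it functions as bVI, borrowed from the parallel minor.

bVI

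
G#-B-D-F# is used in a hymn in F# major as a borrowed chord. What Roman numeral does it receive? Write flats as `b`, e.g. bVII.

iiø7

G# is scale degree 2 in F# major. The diatonic chord on degree 2 would be G#m (ii), but G#–B–D–F# is the half-diminished-seventh chord from F# minor. As a borrowed chord it is labeled iiø7.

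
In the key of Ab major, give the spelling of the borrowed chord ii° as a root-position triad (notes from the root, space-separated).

ii° is built on scale degree 2, which is Bb in both Ab major and its parallel. Building the diminished chord from the parallel minor on Bb: Bb–Db–Fb.

Bb Db Fb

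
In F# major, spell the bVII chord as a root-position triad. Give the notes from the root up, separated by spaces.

E G# B

Scale degree 7 in F# major is E#. bVII uses the lowered form, E, taken from F# minor. Building the major chord from the parallel minor on E: E–G#–B.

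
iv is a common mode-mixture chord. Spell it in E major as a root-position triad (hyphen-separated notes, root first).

iv is built on scale degree 4, which is A in both E major and its parallel. Stacking thirds in E minor on A gives A–C–E.

A-C-E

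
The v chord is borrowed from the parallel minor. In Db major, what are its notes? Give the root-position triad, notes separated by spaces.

The root, Ab, is scale degree 5 — the same note in Db major and Db minor; only the chord quality changes. In Db minor the chord on Ab is Ab–Cb–Eb.

Ab Cb Eb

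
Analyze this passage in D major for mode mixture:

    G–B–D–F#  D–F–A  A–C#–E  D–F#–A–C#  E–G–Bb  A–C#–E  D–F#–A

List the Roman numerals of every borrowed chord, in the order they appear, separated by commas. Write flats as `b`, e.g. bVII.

i, ii°

The diatonic triads in D major are D, Em, F#m, G, A, Bm, C#dim. Of the given chords, G–B–D–F# = Gmaj7, A–C#–E = A, D–F#–A–C# = Dmaj7 and D–F#–A = D are diatonic. But D–F–A is foreign: the diatonic I on degree 1 is D, whereas Dm comes from D minor. It is labeled i. E–G–Bb doesn't fit — on degree 2 D major would have Em (ii). Edim is the degree-2 chord of D minor, so it is the borrowed ii°.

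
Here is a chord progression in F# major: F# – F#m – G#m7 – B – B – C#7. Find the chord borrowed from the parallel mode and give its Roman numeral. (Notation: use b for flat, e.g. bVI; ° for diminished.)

The diatonic triads in F# major are F#, G#m, A#m, B, C#, D#m, E#dim. F#, G#m7, B and C#7 are all diatonic. But F#m (F#–A–C#) is foreign: the diatonic I on degree 1 is F#, whereas F#m comes from F# minor. It is labeled i.

i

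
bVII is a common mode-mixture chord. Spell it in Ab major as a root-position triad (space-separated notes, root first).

Gb Bb Db

Scale degree 7 in Ab major is G. bVII uses the lowered form, Gb, taken from Ab minor. Building the major chord from the parallel minor on Gb: Gb–Bb–Db.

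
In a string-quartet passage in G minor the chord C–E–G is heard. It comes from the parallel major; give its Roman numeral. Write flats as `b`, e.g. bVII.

IV

The root C is the diatonic 4th degree of G minor; the borrowing shows in the chord quality. Diatonically G minor has Cm (iv) on that degree; C–E–G is instead the major chord native to G major, so it takes the label IV.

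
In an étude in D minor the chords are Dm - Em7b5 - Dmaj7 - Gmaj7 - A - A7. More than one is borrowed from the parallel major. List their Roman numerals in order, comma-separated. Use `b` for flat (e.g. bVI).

In D minor (with V from harmonic minor) the diatonic chords are Dm, Edim, F, Gm, A, Bb, C. Of the given chords, Dm, Em7b5, A and A7 are diatonic. Dmaj7 (D–F#–A–C#) doesn't fit — on degree 1 D minor would have Dm (i). Dmaj7 is the degree-1 chord of D major, so it is the borrowed Imaj7. Gmaj7 (G–B–D–F#) is not: scale degree 4 in D minor carries Gm (iv). In D major the chord on that degree is Gmaj7, so here it functions as IVmaj7, borrowed from the parallel major.

Imaj7, IVmaj7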